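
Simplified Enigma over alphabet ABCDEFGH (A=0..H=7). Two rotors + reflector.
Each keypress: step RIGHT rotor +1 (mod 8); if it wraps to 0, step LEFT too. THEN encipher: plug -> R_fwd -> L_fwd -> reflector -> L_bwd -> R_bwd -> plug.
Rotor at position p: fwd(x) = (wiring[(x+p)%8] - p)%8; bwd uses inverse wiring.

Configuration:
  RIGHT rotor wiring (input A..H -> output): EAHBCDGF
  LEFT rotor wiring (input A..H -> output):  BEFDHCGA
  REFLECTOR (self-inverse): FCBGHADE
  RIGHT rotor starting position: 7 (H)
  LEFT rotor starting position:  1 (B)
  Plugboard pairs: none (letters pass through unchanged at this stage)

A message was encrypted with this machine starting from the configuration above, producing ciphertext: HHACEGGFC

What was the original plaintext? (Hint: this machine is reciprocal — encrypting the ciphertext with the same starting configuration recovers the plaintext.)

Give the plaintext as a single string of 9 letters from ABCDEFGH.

Answer: BECGHACEG

Derivation:
Char 1 ('H'): step: R->0, L->2 (L advanced); H->plug->H->R->F->L->G->refl->D->L'->A->R'->B->plug->B
Char 2 ('H'): step: R->1, L=2; H->plug->H->R->D->L->A->refl->F->L'->C->R'->E->plug->E
Char 3 ('A'): step: R->2, L=2; A->plug->A->R->F->L->G->refl->D->L'->A->R'->C->plug->C
Char 4 ('C'): step: R->3, L=2; C->plug->C->R->A->L->D->refl->G->L'->F->R'->G->plug->G
Char 5 ('E'): step: R->4, L=2; E->plug->E->R->A->L->D->refl->G->L'->F->R'->H->plug->H
Char 6 ('G'): step: R->5, L=2; G->plug->G->R->E->L->E->refl->H->L'->G->R'->A->plug->A
Char 7 ('G'): step: R->6, L=2; G->plug->G->R->E->L->E->refl->H->L'->G->R'->C->plug->C
Char 8 ('F'): step: R->7, L=2; F->plug->F->R->D->L->A->refl->F->L'->C->R'->E->plug->E
Char 9 ('C'): step: R->0, L->3 (L advanced); C->plug->C->R->H->L->C->refl->B->L'->G->R'->G->plug->G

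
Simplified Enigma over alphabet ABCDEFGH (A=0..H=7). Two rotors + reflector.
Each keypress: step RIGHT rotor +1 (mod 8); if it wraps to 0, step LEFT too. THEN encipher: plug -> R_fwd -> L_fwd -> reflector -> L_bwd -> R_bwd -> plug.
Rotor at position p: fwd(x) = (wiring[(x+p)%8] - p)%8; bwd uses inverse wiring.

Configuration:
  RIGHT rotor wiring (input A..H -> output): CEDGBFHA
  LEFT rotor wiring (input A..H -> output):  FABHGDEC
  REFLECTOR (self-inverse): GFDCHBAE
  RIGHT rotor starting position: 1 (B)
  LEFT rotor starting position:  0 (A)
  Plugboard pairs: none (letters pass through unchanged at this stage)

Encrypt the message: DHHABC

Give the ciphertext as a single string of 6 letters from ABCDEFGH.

Answer: FCFBFE

Derivation:
Char 1 ('D'): step: R->2, L=0; D->plug->D->R->D->L->H->refl->E->L'->G->R'->F->plug->F
Char 2 ('H'): step: R->3, L=0; H->plug->H->R->A->L->F->refl->B->L'->C->R'->C->plug->C
Char 3 ('H'): step: R->4, L=0; H->plug->H->R->C->L->B->refl->F->L'->A->R'->F->plug->F
Char 4 ('A'): step: R->5, L=0; A->plug->A->R->A->L->F->refl->B->L'->C->R'->B->plug->B
Char 5 ('B'): step: R->6, L=0; B->plug->B->R->C->L->B->refl->F->L'->A->R'->F->plug->F
Char 6 ('C'): step: R->7, L=0; C->plug->C->R->F->L->D->refl->C->L'->H->R'->E->plug->E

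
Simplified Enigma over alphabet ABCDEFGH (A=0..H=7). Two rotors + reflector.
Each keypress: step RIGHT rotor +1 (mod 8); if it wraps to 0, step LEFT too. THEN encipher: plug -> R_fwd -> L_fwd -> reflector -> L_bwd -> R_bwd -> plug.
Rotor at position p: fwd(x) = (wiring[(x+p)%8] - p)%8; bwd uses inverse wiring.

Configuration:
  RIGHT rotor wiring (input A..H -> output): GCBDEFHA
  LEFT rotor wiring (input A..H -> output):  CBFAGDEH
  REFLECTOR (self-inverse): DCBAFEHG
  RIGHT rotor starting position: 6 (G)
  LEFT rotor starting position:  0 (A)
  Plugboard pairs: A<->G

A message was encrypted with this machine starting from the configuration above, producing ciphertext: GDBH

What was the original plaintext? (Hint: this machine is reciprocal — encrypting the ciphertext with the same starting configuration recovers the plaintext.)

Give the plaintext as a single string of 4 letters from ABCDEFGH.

Answer: HCHE

Derivation:
Char 1 ('G'): step: R->7, L=0; G->plug->A->R->B->L->B->refl->C->L'->A->R'->H->plug->H
Char 2 ('D'): step: R->0, L->1 (L advanced); D->plug->D->R->D->L->F->refl->E->L'->B->R'->C->plug->C
Char 3 ('B'): step: R->1, L=1; B->plug->B->R->A->L->A->refl->D->L'->F->R'->H->plug->H
Char 4 ('H'): step: R->2, L=1; H->plug->H->R->A->L->A->refl->D->L'->F->R'->E->plug->E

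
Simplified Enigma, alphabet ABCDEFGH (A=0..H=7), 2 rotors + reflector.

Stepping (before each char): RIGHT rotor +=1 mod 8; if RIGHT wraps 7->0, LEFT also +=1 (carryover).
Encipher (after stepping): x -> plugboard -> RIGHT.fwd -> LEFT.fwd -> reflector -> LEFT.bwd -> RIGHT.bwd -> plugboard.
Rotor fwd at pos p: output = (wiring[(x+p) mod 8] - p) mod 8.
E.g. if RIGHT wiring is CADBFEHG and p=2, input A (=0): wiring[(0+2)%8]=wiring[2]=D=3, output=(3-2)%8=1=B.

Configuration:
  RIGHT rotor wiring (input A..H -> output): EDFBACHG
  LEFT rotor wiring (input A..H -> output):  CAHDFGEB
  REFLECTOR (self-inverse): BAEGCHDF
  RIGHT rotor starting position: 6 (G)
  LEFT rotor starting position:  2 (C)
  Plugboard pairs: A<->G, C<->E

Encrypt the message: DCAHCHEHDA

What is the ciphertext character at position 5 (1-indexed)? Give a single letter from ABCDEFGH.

Char 1 ('D'): step: R->7, L=2; D->plug->D->R->G->L->A->refl->B->L'->B->R'->F->plug->F
Char 2 ('C'): step: R->0, L->3 (L advanced); C->plug->E->R->A->L->A->refl->B->L'->D->R'->B->plug->B
Char 3 ('A'): step: R->1, L=3; A->plug->G->R->F->L->H->refl->F->L'->G->R'->F->plug->F
Char 4 ('H'): step: R->2, L=3; H->plug->H->R->B->L->C->refl->E->L'->H->R'->B->plug->B
Char 5 ('C'): step: R->3, L=3; C->plug->E->R->D->L->B->refl->A->L'->A->R'->G->plug->A

A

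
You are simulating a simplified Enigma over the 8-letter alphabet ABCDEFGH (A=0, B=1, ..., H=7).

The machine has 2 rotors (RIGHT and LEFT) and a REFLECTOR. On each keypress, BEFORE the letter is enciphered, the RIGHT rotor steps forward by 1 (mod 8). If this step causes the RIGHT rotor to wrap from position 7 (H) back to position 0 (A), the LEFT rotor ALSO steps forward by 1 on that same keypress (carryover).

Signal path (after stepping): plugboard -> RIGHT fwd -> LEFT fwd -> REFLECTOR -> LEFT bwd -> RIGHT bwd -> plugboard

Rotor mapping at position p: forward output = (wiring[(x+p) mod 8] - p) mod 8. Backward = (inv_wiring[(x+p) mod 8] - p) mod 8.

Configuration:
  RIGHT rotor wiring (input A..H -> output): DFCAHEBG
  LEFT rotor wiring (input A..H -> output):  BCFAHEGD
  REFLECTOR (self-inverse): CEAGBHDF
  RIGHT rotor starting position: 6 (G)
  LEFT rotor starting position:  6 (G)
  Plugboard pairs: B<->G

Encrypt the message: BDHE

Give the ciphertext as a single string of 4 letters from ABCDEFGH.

Answer: FFEG

Derivation:
Char 1 ('B'): step: R->7, L=6; B->plug->G->R->F->L->C->refl->A->L'->A->R'->F->plug->F
Char 2 ('D'): step: R->0, L->7 (L advanced); D->plug->D->R->A->L->E->refl->B->L'->E->R'->F->plug->F
Char 3 ('H'): step: R->1, L=7; H->plug->H->R->C->L->D->refl->G->L'->D->R'->E->plug->E
Char 4 ('E'): step: R->2, L=7; E->plug->E->R->H->L->H->refl->F->L'->G->R'->B->plug->G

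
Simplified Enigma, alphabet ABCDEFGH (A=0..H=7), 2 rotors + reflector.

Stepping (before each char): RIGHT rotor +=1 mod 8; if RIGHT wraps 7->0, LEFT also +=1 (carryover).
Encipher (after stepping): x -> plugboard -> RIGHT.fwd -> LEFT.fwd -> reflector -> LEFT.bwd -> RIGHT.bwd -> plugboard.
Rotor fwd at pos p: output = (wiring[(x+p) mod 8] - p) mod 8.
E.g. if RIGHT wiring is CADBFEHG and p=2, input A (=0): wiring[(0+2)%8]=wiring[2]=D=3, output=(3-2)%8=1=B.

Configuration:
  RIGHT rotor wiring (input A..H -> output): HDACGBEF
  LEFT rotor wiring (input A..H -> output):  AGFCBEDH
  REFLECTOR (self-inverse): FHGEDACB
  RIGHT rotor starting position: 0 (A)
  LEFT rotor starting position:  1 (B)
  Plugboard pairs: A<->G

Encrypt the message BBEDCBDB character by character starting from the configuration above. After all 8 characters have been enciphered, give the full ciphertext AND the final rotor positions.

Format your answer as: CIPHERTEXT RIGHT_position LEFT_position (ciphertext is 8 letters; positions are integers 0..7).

Answer: GFGAFECE 0 2

Derivation:
Char 1 ('B'): step: R->1, L=1; B->plug->B->R->H->L->H->refl->B->L'->C->R'->A->plug->G
Char 2 ('B'): step: R->2, L=1; B->plug->B->R->A->L->F->refl->A->L'->D->R'->F->plug->F
Char 3 ('E'): step: R->3, L=1; E->plug->E->R->C->L->B->refl->H->L'->H->R'->A->plug->G
Char 4 ('D'): step: R->4, L=1; D->plug->D->R->B->L->E->refl->D->L'->E->R'->G->plug->A
Char 5 ('C'): step: R->5, L=1; C->plug->C->R->A->L->F->refl->A->L'->D->R'->F->plug->F
Char 6 ('B'): step: R->6, L=1; B->plug->B->R->H->L->H->refl->B->L'->C->R'->E->plug->E
Char 7 ('D'): step: R->7, L=1; D->plug->D->R->B->L->E->refl->D->L'->E->R'->C->plug->C
Char 8 ('B'): step: R->0, L->2 (L advanced); B->plug->B->R->D->L->C->refl->G->L'->G->R'->E->plug->E
Final: ciphertext=GFGAFECE, RIGHT=0, LEFT=2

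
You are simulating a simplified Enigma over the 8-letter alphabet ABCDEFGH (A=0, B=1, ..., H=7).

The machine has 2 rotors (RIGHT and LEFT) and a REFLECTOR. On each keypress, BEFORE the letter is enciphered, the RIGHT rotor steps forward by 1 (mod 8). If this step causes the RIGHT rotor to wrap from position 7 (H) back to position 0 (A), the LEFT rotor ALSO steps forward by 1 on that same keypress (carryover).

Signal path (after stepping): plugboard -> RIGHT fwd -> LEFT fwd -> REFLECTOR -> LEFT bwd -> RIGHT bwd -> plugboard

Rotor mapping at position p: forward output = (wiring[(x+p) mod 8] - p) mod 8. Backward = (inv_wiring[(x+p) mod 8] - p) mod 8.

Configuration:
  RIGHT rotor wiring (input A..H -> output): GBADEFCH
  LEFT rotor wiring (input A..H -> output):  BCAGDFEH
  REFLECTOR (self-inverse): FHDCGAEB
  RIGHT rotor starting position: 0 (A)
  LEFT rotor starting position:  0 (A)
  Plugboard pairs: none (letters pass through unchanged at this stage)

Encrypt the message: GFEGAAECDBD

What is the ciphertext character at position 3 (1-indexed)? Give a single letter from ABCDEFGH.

Char 1 ('G'): step: R->1, L=0; G->plug->G->R->G->L->E->refl->G->L'->D->R'->D->plug->D
Char 2 ('F'): step: R->2, L=0; F->plug->F->R->F->L->F->refl->A->L'->C->R'->C->plug->C
Char 3 ('E'): step: R->3, L=0; E->plug->E->R->E->L->D->refl->C->L'->B->R'->B->plug->B

B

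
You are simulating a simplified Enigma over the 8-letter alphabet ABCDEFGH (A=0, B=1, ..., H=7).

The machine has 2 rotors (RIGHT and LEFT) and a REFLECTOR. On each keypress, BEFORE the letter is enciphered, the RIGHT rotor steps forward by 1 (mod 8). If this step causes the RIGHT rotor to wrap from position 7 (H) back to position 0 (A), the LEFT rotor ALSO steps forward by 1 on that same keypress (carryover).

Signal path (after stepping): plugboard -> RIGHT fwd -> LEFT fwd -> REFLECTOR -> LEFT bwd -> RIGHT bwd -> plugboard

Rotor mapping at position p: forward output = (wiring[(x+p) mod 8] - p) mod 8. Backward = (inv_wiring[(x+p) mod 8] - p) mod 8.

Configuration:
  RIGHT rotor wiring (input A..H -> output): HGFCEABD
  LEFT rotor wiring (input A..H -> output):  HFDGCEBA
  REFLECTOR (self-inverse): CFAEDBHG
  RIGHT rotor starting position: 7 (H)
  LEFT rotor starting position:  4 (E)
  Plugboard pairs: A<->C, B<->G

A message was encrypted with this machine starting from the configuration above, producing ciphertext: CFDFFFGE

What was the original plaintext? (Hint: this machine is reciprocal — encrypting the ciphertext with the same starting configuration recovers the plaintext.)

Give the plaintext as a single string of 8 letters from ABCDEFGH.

Char 1 ('C'): step: R->0, L->5 (L advanced); C->plug->A->R->H->L->F->refl->B->L'->G->R'->B->plug->G
Char 2 ('F'): step: R->1, L=5; F->plug->F->R->A->L->H->refl->G->L'->F->R'->A->plug->C
Char 3 ('D'): step: R->2, L=5; D->plug->D->R->G->L->B->refl->F->L'->H->R'->E->plug->E
Char 4 ('F'): step: R->3, L=5; F->plug->F->R->E->L->A->refl->C->L'->D->R'->G->plug->B
Char 5 ('F'): step: R->4, L=5; F->plug->F->R->C->L->D->refl->E->L'->B->R'->G->plug->B
Char 6 ('F'): step: R->5, L=5; F->plug->F->R->A->L->H->refl->G->L'->F->R'->G->plug->B
Char 7 ('G'): step: R->6, L=5; G->plug->B->R->F->L->G->refl->H->L'->A->R'->D->plug->D
Char 8 ('E'): step: R->7, L=5; E->plug->E->R->D->L->C->refl->A->L'->E->R'->A->plug->C

Answer: GCEBBBDC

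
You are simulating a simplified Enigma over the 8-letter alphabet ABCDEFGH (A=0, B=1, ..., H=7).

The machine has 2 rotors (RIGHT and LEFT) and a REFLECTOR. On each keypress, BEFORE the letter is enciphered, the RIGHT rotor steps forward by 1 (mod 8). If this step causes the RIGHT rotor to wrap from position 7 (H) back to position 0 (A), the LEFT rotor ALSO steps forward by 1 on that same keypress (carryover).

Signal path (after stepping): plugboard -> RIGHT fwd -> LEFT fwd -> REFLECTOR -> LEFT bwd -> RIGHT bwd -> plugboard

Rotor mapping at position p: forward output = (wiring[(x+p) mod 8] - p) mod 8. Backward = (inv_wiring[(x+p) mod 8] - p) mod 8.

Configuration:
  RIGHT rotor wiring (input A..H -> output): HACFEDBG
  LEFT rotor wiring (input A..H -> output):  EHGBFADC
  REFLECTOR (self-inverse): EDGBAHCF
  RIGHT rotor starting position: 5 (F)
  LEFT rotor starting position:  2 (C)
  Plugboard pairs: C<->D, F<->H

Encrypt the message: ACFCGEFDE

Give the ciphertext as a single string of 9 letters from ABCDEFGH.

Char 1 ('A'): step: R->6, L=2; A->plug->A->R->D->L->G->refl->C->L'->G->R'->G->plug->G
Char 2 ('C'): step: R->7, L=2; C->plug->D->R->D->L->G->refl->C->L'->G->R'->E->plug->E
Char 3 ('F'): step: R->0, L->3 (L advanced); F->plug->H->R->G->L->E->refl->A->L'->D->R'->F->plug->H
Char 4 ('C'): step: R->1, L=3; C->plug->D->R->D->L->A->refl->E->L'->G->R'->H->plug->F
Char 5 ('G'): step: R->2, L=3; G->plug->G->R->F->L->B->refl->D->L'->H->R'->E->plug->E
Char 6 ('E'): step: R->3, L=3; E->plug->E->R->D->L->A->refl->E->L'->G->R'->D->plug->C
Char 7 ('F'): step: R->4, L=3; F->plug->H->R->B->L->C->refl->G->L'->A->R'->A->plug->A
Char 8 ('D'): step: R->5, L=3; D->plug->C->R->B->L->C->refl->G->L'->A->R'->G->plug->G
Char 9 ('E'): step: R->6, L=3; E->plug->E->R->E->L->H->refl->F->L'->C->R'->D->plug->C

Answer: GEHFECAGC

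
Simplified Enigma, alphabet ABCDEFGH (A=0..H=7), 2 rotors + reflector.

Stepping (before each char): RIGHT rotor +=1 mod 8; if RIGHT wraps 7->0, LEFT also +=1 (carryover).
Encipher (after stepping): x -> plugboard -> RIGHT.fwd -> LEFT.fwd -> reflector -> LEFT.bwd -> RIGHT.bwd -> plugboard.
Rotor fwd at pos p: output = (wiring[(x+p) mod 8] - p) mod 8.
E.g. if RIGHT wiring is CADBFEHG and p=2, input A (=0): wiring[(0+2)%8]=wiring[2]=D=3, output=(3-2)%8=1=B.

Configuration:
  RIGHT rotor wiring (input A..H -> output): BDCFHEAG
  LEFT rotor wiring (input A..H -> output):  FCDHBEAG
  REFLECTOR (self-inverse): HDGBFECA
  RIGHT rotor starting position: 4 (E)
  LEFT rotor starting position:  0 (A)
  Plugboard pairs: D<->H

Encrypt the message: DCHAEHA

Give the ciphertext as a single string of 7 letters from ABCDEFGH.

Char 1 ('D'): step: R->5, L=0; D->plug->H->R->C->L->D->refl->B->L'->E->R'->D->plug->H
Char 2 ('C'): step: R->6, L=0; C->plug->C->R->D->L->H->refl->A->L'->G->R'->H->plug->D
Char 3 ('H'): step: R->7, L=0; H->plug->D->R->D->L->H->refl->A->L'->G->R'->E->plug->E
Char 4 ('A'): step: R->0, L->1 (L advanced); A->plug->A->R->B->L->C->refl->G->L'->C->R'->C->plug->C
Char 5 ('E'): step: R->1, L=1; E->plug->E->R->D->L->A->refl->H->L'->F->R'->G->plug->G
Char 6 ('H'): step: R->2, L=1; H->plug->D->R->C->L->G->refl->C->L'->B->R'->H->plug->D
Char 7 ('A'): step: R->3, L=1; A->plug->A->R->C->L->G->refl->C->L'->B->R'->C->plug->C

Answer: HDECGDC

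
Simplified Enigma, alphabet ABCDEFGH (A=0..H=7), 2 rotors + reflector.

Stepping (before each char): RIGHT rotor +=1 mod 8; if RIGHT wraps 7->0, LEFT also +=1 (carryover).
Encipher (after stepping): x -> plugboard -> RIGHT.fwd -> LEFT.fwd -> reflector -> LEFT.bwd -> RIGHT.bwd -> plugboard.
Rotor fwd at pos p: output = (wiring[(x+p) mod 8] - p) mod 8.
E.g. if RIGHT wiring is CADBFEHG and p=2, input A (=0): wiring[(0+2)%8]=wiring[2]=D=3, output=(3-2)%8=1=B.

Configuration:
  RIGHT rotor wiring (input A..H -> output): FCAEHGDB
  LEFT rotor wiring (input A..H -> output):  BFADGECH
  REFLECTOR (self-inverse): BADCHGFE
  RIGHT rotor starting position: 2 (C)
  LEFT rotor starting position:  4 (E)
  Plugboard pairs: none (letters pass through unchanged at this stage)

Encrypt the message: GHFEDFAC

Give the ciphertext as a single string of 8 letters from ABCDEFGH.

Answer: EADDEHDB

Derivation:
Char 1 ('G'): step: R->3, L=4; G->plug->G->R->H->L->H->refl->E->L'->G->R'->E->plug->E
Char 2 ('H'): step: R->4, L=4; H->plug->H->R->A->L->C->refl->D->L'->D->R'->A->plug->A
Char 3 ('F'): step: R->5, L=4; F->plug->F->R->D->L->D->refl->C->L'->A->R'->D->plug->D
Char 4 ('E'): step: R->6, L=4; E->plug->E->R->C->L->G->refl->F->L'->E->R'->D->plug->D
Char 5 ('D'): step: R->7, L=4; D->plug->D->R->B->L->A->refl->B->L'->F->R'->E->plug->E
Char 6 ('F'): step: R->0, L->5 (L advanced); F->plug->F->R->G->L->G->refl->F->L'->B->R'->H->plug->H
Char 7 ('A'): step: R->1, L=5; A->plug->A->R->B->L->F->refl->G->L'->G->R'->D->plug->D
Char 8 ('C'): step: R->2, L=5; C->plug->C->R->F->L->D->refl->C->L'->C->R'->B->plug->B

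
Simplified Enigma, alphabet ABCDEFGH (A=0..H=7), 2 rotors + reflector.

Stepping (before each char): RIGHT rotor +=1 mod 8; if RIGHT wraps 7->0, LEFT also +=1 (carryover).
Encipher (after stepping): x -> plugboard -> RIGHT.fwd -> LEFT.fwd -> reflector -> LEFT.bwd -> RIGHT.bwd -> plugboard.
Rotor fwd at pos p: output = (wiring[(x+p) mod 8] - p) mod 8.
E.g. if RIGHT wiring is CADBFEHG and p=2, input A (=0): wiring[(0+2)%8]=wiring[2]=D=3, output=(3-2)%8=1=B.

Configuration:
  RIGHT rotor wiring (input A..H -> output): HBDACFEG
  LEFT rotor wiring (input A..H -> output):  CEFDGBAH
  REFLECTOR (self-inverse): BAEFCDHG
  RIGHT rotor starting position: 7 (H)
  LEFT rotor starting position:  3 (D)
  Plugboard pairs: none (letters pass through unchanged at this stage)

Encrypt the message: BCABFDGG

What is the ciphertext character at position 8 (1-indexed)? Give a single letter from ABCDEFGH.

Char 1 ('B'): step: R->0, L->4 (L advanced); B->plug->B->R->B->L->F->refl->D->L'->D->R'->C->plug->C
Char 2 ('C'): step: R->1, L=4; C->plug->C->R->H->L->H->refl->G->L'->E->R'->E->plug->E
Char 3 ('A'): step: R->2, L=4; A->plug->A->R->B->L->F->refl->D->L'->D->R'->D->plug->D
Char 4 ('B'): step: R->3, L=4; B->plug->B->R->H->L->H->refl->G->L'->E->R'->F->plug->F
Char 5 ('F'): step: R->4, L=4; F->plug->F->R->F->L->A->refl->B->L'->G->R'->A->plug->A
Char 6 ('D'): step: R->5, L=4; D->plug->D->R->C->L->E->refl->C->L'->A->R'->A->plug->A
Char 7 ('G'): step: R->6, L=4; G->plug->G->R->E->L->G->refl->H->L'->H->R'->H->plug->H
Char 8 ('G'): step: R->7, L=4; G->plug->G->R->G->L->B->refl->A->L'->F->R'->H->plug->H

H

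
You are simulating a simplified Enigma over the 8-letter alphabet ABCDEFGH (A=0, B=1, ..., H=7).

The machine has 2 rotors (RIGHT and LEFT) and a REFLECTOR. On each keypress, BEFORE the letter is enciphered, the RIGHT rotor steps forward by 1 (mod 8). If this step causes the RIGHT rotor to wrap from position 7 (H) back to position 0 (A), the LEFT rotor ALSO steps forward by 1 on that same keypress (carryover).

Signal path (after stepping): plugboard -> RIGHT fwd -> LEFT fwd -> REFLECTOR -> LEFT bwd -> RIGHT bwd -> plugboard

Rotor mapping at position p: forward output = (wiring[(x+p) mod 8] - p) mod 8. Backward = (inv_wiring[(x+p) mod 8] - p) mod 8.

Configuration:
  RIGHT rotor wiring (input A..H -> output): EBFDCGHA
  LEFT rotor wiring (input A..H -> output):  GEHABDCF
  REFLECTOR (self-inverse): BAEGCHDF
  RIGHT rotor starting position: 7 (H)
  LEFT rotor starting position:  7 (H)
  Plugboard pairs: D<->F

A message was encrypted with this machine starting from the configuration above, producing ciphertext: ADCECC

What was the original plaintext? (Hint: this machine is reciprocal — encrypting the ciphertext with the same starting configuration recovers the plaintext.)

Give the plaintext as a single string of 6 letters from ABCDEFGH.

Char 1 ('A'): step: R->0, L->0 (L advanced); A->plug->A->R->E->L->B->refl->A->L'->D->R'->D->plug->F
Char 2 ('D'): step: R->1, L=0; D->plug->F->R->G->L->C->refl->E->L'->B->R'->D->plug->F
Char 3 ('C'): step: R->2, L=0; C->plug->C->R->A->L->G->refl->D->L'->F->R'->E->plug->E
Char 4 ('E'): step: R->3, L=0; E->plug->E->R->F->L->D->refl->G->L'->A->R'->A->plug->A
Char 5 ('C'): step: R->4, L=0; C->plug->C->R->D->L->A->refl->B->L'->E->R'->D->plug->F
Char 6 ('C'): step: R->5, L=0; C->plug->C->R->D->L->A->refl->B->L'->E->R'->E->plug->E

Answer: FFEAFE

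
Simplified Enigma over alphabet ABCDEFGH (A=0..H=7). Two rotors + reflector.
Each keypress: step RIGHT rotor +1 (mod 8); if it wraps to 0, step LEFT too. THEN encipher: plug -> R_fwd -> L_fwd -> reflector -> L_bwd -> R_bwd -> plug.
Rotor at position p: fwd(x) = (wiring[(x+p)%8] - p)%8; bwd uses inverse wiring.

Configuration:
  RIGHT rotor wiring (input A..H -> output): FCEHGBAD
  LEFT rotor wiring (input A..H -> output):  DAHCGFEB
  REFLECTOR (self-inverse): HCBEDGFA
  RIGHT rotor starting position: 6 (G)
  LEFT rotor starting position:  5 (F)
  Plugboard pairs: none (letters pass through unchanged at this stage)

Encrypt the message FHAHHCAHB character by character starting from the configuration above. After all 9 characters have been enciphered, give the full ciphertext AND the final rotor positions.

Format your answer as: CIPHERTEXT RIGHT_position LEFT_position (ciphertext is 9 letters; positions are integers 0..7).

Char 1 ('F'): step: R->7, L=5; F->plug->F->R->H->L->B->refl->C->L'->F->R'->D->plug->D
Char 2 ('H'): step: R->0, L->6 (L advanced); H->plug->H->R->D->L->C->refl->B->L'->E->R'->C->plug->C
Char 3 ('A'): step: R->1, L=6; A->plug->A->R->B->L->D->refl->E->L'->F->R'->D->plug->D
Char 4 ('H'): step: R->2, L=6; H->plug->H->R->A->L->G->refl->F->L'->C->R'->A->plug->A
Char 5 ('H'): step: R->3, L=6; H->plug->H->R->B->L->D->refl->E->L'->F->R'->D->plug->D
Char 6 ('C'): step: R->4, L=6; C->plug->C->R->E->L->B->refl->C->L'->D->R'->H->plug->H
Char 7 ('A'): step: R->5, L=6; A->plug->A->R->E->L->B->refl->C->L'->D->R'->B->plug->B
Char 8 ('H'): step: R->6, L=6; H->plug->H->R->D->L->C->refl->B->L'->E->R'->D->plug->D
Char 9 ('B'): step: R->7, L=6; B->plug->B->R->G->L->A->refl->H->L'->H->R'->F->plug->F
Final: ciphertext=DCDADHBDF, RIGHT=7, LEFT=6

Answer: DCDADHBDF 7 6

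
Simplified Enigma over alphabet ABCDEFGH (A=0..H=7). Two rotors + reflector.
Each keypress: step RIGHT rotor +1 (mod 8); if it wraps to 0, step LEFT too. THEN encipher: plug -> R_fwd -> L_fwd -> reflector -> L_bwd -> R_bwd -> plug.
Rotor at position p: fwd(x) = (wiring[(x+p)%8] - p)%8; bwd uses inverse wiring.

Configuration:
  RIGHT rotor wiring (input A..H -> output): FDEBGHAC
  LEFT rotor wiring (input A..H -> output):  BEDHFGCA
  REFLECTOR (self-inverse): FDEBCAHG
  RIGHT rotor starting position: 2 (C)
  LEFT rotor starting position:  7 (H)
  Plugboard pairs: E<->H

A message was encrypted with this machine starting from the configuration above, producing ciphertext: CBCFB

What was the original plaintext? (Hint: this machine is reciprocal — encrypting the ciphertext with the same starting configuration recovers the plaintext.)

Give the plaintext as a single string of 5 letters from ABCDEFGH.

Char 1 ('C'): step: R->3, L=7; C->plug->C->R->E->L->A->refl->F->L'->C->R'->F->plug->F
Char 2 ('B'): step: R->4, L=7; B->plug->B->R->D->L->E->refl->C->L'->B->R'->E->plug->H
Char 3 ('C'): step: R->5, L=7; C->plug->C->R->F->L->G->refl->H->L'->G->R'->E->plug->H
Char 4 ('F'): step: R->6, L=7; F->plug->F->R->D->L->E->refl->C->L'->B->R'->H->plug->E
Char 5 ('B'): step: R->7, L=7; B->plug->B->R->G->L->H->refl->G->L'->F->R'->D->plug->D

Answer: FHHED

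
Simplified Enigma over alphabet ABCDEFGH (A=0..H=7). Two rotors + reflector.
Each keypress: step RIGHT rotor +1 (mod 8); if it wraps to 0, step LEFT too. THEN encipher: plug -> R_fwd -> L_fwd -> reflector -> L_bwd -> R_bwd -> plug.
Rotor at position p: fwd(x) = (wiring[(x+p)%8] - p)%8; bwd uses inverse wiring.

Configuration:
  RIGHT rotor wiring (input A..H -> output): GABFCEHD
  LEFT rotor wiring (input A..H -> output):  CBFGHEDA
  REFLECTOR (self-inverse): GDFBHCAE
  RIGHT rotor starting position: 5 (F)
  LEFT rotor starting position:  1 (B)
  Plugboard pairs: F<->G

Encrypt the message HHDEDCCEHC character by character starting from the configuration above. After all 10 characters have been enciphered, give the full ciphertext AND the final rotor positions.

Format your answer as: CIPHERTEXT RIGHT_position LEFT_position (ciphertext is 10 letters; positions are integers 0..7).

Answer: AGAFBBEBBB 7 2

Derivation:
Char 1 ('H'): step: R->6, L=1; H->plug->H->R->G->L->H->refl->E->L'->B->R'->A->plug->A
Char 2 ('H'): step: R->7, L=1; H->plug->H->R->A->L->A->refl->G->L'->D->R'->F->plug->G
Char 3 ('D'): step: R->0, L->2 (L advanced); D->plug->D->R->F->L->G->refl->A->L'->G->R'->A->plug->A
Char 4 ('E'): step: R->1, L=2; E->plug->E->R->D->L->C->refl->F->L'->C->R'->G->plug->F
Char 5 ('D'): step: R->2, L=2; D->plug->D->R->C->L->F->refl->C->L'->D->R'->B->plug->B
Char 6 ('C'): step: R->3, L=2; C->plug->C->R->B->L->E->refl->H->L'->H->R'->B->plug->B
Char 7 ('C'): step: R->4, L=2; C->plug->C->R->D->L->C->refl->F->L'->C->R'->E->plug->E
Char 8 ('E'): step: R->5, L=2; E->plug->E->R->D->L->C->refl->F->L'->C->R'->B->plug->B
Char 9 ('H'): step: R->6, L=2; H->plug->H->R->G->L->A->refl->G->L'->F->R'->B->plug->B
Char 10 ('C'): step: R->7, L=2; C->plug->C->R->B->L->E->refl->H->L'->H->R'->B->plug->B
Final: ciphertext=AGAFBBEBBB, RIGHT=7, LEFT=2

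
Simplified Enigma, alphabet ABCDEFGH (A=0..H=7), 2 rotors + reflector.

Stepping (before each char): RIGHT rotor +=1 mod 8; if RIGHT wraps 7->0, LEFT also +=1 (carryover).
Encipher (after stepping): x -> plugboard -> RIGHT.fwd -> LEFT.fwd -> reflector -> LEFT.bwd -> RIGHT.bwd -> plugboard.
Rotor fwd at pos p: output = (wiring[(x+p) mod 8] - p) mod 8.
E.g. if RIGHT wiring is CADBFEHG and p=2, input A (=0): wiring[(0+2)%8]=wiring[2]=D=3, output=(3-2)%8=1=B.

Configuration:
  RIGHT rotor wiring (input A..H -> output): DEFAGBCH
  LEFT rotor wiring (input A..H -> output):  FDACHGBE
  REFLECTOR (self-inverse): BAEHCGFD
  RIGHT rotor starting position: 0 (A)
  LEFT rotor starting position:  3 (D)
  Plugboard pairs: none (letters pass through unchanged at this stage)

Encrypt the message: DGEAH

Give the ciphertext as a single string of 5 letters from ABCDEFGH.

Char 1 ('D'): step: R->1, L=3; D->plug->D->R->F->L->C->refl->E->L'->B->R'->F->plug->F
Char 2 ('G'): step: R->2, L=3; G->plug->G->R->B->L->E->refl->C->L'->F->R'->F->plug->F
Char 3 ('E'): step: R->3, L=3; E->plug->E->R->E->L->B->refl->A->L'->G->R'->C->plug->C
Char 4 ('A'): step: R->4, L=3; A->plug->A->R->C->L->D->refl->H->L'->A->R'->F->plug->F
Char 5 ('H'): step: R->5, L=3; H->plug->H->R->B->L->E->refl->C->L'->F->R'->B->plug->B

Answer: FFCFB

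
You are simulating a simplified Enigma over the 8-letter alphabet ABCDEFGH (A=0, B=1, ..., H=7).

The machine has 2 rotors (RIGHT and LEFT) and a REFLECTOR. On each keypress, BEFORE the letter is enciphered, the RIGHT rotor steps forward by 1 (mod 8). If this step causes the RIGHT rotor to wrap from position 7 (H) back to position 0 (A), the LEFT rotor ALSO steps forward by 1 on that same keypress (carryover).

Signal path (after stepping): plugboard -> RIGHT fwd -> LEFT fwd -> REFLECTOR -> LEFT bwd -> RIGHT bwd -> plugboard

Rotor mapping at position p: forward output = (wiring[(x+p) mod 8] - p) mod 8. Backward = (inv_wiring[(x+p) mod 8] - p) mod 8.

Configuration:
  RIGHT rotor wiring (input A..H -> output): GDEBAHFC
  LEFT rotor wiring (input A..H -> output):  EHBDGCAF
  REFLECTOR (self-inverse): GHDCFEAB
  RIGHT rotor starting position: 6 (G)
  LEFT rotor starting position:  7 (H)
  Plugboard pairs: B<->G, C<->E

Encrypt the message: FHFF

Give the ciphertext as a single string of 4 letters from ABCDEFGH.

Char 1 ('F'): step: R->7, L=7; F->plug->F->R->B->L->F->refl->E->L'->E->R'->C->plug->E
Char 2 ('H'): step: R->0, L->0 (L advanced); H->plug->H->R->C->L->B->refl->H->L'->B->R'->D->plug->D
Char 3 ('F'): step: R->1, L=0; F->plug->F->R->E->L->G->refl->A->L'->G->R'->E->plug->C
Char 4 ('F'): step: R->2, L=0; F->plug->F->R->A->L->E->refl->F->L'->H->R'->B->plug->G

Answer: EDCG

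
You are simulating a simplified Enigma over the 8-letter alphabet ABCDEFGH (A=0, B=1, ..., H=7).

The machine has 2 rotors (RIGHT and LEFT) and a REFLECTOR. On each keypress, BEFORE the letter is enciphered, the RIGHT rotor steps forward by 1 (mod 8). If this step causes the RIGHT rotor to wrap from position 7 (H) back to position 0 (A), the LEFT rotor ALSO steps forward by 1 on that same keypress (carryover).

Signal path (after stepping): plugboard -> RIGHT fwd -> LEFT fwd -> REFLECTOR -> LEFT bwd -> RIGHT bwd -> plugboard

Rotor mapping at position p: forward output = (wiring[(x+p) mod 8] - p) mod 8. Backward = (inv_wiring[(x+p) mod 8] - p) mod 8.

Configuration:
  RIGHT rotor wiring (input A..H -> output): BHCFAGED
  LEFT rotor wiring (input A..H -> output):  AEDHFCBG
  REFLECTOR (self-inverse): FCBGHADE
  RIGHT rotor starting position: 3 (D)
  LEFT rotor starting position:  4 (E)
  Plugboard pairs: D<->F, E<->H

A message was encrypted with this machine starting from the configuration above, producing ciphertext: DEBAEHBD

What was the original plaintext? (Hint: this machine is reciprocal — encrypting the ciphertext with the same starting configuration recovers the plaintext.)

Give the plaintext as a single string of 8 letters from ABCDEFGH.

Char 1 ('D'): step: R->4, L=4; D->plug->F->R->D->L->C->refl->B->L'->A->R'->C->plug->C
Char 2 ('E'): step: R->5, L=4; E->plug->H->R->D->L->C->refl->B->L'->A->R'->G->plug->G
Char 3 ('B'): step: R->6, L=4; B->plug->B->R->F->L->A->refl->F->L'->C->R'->G->plug->G
Char 4 ('A'): step: R->7, L=4; A->plug->A->R->E->L->E->refl->H->L'->G->R'->E->plug->H
Char 5 ('E'): step: R->0, L->5 (L advanced); E->plug->H->R->D->L->D->refl->G->L'->F->R'->D->plug->F
Char 6 ('H'): step: R->1, L=5; H->plug->E->R->F->L->G->refl->D->L'->D->R'->F->plug->D
Char 7 ('B'): step: R->2, L=5; B->plug->B->R->D->L->D->refl->G->L'->F->R'->H->plug->E
Char 8 ('D'): step: R->3, L=5; D->plug->F->R->G->L->C->refl->B->L'->C->R'->A->plug->A

Answer: CGGHFDEA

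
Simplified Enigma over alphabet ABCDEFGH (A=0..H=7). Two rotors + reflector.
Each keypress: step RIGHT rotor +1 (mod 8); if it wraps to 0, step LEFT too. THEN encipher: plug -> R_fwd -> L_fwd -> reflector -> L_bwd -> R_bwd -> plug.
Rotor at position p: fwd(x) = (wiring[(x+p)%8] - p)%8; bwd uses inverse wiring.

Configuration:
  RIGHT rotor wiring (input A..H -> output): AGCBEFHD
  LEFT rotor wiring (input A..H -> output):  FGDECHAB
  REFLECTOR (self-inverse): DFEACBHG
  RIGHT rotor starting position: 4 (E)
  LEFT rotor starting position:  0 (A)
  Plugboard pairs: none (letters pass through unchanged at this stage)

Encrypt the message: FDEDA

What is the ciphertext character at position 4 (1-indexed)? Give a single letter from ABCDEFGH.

Char 1 ('F'): step: R->5, L=0; F->plug->F->R->F->L->H->refl->G->L'->B->R'->E->plug->E
Char 2 ('D'): step: R->6, L=0; D->plug->D->R->A->L->F->refl->B->L'->H->R'->H->plug->H
Char 3 ('E'): step: R->7, L=0; E->plug->E->R->C->L->D->refl->A->L'->G->R'->G->plug->G
Char 4 ('D'): step: R->0, L->1 (L advanced); D->plug->D->R->B->L->C->refl->E->L'->H->R'->G->plug->G

G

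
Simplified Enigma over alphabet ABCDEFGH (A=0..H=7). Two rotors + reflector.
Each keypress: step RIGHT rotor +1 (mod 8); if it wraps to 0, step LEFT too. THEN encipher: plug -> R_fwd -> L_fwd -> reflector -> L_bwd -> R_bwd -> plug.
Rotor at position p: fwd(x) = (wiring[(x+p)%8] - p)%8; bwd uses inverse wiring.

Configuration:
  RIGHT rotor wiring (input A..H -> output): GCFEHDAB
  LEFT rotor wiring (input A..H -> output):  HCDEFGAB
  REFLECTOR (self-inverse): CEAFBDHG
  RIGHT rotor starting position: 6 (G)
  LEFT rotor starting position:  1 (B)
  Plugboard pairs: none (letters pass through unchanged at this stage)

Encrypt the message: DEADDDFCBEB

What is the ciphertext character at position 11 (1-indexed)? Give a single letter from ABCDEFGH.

Char 1 ('D'): step: R->7, L=1; D->plug->D->R->G->L->A->refl->C->L'->B->R'->H->plug->H
Char 2 ('E'): step: R->0, L->2 (L advanced); E->plug->E->R->H->L->A->refl->C->L'->B->R'->H->plug->H
Char 3 ('A'): step: R->1, L=2; A->plug->A->R->B->L->C->refl->A->L'->H->R'->F->plug->F
Char 4 ('D'): step: R->2, L=2; D->plug->D->R->B->L->C->refl->A->L'->H->R'->F->plug->F
Char 5 ('D'): step: R->3, L=2; D->plug->D->R->F->L->H->refl->G->L'->E->R'->B->plug->B
Char 6 ('D'): step: R->4, L=2; D->plug->D->R->F->L->H->refl->G->L'->E->R'->C->plug->C
Char 7 ('F'): step: R->5, L=2; F->plug->F->R->A->L->B->refl->E->L'->D->R'->B->plug->B
Char 8 ('C'): step: R->6, L=2; C->plug->C->R->A->L->B->refl->E->L'->D->R'->B->plug->B
Char 9 ('B'): step: R->7, L=2; B->plug->B->R->H->L->A->refl->C->L'->B->R'->H->plug->H
Char 10 ('E'): step: R->0, L->3 (L advanced); E->plug->E->R->H->L->A->refl->C->L'->B->R'->H->plug->H
Char 11 ('B'): step: R->1, L=3; B->plug->B->R->E->L->G->refl->H->L'->G->R'->D->plug->D

D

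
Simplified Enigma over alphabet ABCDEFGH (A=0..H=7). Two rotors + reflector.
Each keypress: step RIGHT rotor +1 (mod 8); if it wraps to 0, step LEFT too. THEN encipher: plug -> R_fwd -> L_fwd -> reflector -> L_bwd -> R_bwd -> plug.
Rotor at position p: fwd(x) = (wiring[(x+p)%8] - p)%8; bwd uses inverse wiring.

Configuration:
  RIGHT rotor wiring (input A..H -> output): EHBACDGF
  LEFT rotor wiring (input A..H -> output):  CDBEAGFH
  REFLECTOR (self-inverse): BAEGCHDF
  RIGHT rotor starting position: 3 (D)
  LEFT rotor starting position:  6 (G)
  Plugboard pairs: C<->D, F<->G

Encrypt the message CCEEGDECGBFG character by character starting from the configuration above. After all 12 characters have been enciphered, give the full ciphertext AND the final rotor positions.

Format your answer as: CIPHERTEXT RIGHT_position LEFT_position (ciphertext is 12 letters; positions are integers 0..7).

Answer: BBAHECBEDCDC 7 7

Derivation:
Char 1 ('C'): step: R->4, L=6; C->plug->D->R->B->L->B->refl->A->L'->H->R'->B->plug->B
Char 2 ('C'): step: R->5, L=6; C->plug->D->R->H->L->A->refl->B->L'->B->R'->B->plug->B
Char 3 ('E'): step: R->6, L=6; E->plug->E->R->D->L->F->refl->H->L'->A->R'->A->plug->A
Char 4 ('E'): step: R->7, L=6; E->plug->E->R->B->L->B->refl->A->L'->H->R'->H->plug->H
Char 5 ('G'): step: R->0, L->7 (L advanced); G->plug->F->R->D->L->C->refl->E->L'->C->R'->E->plug->E
Char 6 ('D'): step: R->1, L=7; D->plug->C->R->H->L->G->refl->D->L'->B->R'->D->plug->C
Char 7 ('E'): step: R->2, L=7; E->plug->E->R->E->L->F->refl->H->L'->G->R'->B->plug->B
Char 8 ('C'): step: R->3, L=7; C->plug->D->R->D->L->C->refl->E->L'->C->R'->E->plug->E
Char 9 ('G'): step: R->4, L=7; G->plug->F->R->D->L->C->refl->E->L'->C->R'->C->plug->D
Char 10 ('B'): step: R->5, L=7; B->plug->B->R->B->L->D->refl->G->L'->H->R'->D->plug->C
Char 11 ('F'): step: R->6, L=7; F->plug->G->R->E->L->F->refl->H->L'->G->R'->C->plug->D
Char 12 ('G'): step: R->7, L=7; G->plug->F->R->D->L->C->refl->E->L'->C->R'->D->plug->C
Final: ciphertext=BBAHECBEDCDC, RIGHT=7, LEFT=7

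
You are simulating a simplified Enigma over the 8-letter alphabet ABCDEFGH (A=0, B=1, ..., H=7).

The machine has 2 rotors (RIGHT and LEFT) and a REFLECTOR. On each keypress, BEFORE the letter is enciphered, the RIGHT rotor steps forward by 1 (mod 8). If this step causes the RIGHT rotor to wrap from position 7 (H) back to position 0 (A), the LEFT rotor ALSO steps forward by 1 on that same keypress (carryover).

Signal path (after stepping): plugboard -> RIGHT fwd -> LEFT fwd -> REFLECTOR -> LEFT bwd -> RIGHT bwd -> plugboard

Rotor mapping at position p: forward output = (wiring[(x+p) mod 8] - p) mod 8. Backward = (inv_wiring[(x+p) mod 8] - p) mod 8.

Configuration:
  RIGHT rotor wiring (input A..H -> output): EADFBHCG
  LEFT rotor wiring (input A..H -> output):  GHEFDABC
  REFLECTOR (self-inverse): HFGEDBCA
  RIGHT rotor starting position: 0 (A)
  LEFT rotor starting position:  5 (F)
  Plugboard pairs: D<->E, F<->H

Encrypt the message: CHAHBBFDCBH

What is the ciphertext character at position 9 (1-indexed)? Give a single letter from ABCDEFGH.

Char 1 ('C'): step: R->1, L=5; C->plug->C->R->E->L->C->refl->G->L'->H->R'->A->plug->A
Char 2 ('H'): step: R->2, L=5; H->plug->F->R->E->L->C->refl->G->L'->H->R'->C->plug->C
Char 3 ('A'): step: R->3, L=5; A->plug->A->R->C->L->F->refl->B->L'->D->R'->E->plug->D
Char 4 ('H'): step: R->4, L=5; H->plug->F->R->E->L->C->refl->G->L'->H->R'->G->plug->G
Char 5 ('B'): step: R->5, L=5; B->plug->B->R->F->L->H->refl->A->L'->G->R'->F->plug->H
Char 6 ('B'): step: R->6, L=5; B->plug->B->R->A->L->D->refl->E->L'->B->R'->H->plug->F
Char 7 ('F'): step: R->7, L=5; F->plug->H->R->D->L->B->refl->F->L'->C->R'->F->plug->H
Char 8 ('D'): step: R->0, L->6 (L advanced); D->plug->E->R->B->L->E->refl->D->L'->A->R'->B->plug->B
Char 9 ('C'): step: R->1, L=6; C->plug->C->R->E->L->G->refl->C->L'->H->R'->A->plug->A

A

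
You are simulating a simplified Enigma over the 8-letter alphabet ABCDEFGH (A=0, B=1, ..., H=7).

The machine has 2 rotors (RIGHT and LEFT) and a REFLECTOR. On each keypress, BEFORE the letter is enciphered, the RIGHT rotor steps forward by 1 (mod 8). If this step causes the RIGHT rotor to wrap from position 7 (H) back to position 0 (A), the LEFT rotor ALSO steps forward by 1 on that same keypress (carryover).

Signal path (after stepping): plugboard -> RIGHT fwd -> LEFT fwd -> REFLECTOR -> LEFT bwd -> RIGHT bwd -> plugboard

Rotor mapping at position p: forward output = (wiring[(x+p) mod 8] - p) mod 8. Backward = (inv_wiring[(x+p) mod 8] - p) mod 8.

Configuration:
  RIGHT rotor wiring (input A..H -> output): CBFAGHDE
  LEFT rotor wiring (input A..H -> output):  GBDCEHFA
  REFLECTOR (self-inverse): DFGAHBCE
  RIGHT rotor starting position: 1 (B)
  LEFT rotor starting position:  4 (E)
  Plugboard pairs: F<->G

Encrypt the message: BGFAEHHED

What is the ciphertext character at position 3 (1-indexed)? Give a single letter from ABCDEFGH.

Char 1 ('B'): step: R->2, L=4; B->plug->B->R->G->L->H->refl->E->L'->D->R'->A->plug->A
Char 2 ('G'): step: R->3, L=4; G->plug->F->R->H->L->G->refl->C->L'->E->R'->C->plug->C
Char 3 ('F'): step: R->4, L=4; F->plug->G->R->B->L->D->refl->A->L'->A->R'->D->plug->D

D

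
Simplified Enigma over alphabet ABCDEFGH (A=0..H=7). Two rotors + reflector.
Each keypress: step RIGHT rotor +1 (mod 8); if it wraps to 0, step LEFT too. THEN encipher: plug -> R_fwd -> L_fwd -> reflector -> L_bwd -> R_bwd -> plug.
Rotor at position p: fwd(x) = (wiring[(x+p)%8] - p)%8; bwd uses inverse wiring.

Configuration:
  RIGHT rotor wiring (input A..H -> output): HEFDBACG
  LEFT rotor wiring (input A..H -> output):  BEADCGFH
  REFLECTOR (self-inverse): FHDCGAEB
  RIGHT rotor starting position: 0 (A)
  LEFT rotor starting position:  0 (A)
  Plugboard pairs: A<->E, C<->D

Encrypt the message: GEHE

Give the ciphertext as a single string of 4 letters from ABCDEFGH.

Char 1 ('G'): step: R->1, L=0; G->plug->G->R->F->L->G->refl->E->L'->B->R'->F->plug->F
Char 2 ('E'): step: R->2, L=0; E->plug->A->R->D->L->D->refl->C->L'->E->R'->F->plug->F
Char 3 ('H'): step: R->3, L=0; H->plug->H->R->C->L->A->refl->F->L'->G->R'->B->plug->B
Char 4 ('E'): step: R->4, L=0; E->plug->A->R->F->L->G->refl->E->L'->B->R'->G->plug->G

Answer: FFBG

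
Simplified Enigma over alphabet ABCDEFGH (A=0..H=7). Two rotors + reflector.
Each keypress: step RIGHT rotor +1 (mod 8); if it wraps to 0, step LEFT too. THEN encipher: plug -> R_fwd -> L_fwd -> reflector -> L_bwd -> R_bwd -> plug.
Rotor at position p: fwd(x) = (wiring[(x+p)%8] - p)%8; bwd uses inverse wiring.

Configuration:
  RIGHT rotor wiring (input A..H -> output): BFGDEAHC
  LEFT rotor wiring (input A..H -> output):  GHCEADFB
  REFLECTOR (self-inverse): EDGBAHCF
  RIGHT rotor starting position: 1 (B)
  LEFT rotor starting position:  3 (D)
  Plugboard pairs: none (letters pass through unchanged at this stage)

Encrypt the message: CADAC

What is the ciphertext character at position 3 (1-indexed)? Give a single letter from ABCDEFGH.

Char 1 ('C'): step: R->2, L=3; C->plug->C->R->C->L->A->refl->E->L'->G->R'->D->plug->D
Char 2 ('A'): step: R->3, L=3; A->plug->A->R->A->L->B->refl->D->L'->F->R'->C->plug->C
Char 3 ('D'): step: R->4, L=3; D->plug->D->R->G->L->E->refl->A->L'->C->R'->G->plug->G

G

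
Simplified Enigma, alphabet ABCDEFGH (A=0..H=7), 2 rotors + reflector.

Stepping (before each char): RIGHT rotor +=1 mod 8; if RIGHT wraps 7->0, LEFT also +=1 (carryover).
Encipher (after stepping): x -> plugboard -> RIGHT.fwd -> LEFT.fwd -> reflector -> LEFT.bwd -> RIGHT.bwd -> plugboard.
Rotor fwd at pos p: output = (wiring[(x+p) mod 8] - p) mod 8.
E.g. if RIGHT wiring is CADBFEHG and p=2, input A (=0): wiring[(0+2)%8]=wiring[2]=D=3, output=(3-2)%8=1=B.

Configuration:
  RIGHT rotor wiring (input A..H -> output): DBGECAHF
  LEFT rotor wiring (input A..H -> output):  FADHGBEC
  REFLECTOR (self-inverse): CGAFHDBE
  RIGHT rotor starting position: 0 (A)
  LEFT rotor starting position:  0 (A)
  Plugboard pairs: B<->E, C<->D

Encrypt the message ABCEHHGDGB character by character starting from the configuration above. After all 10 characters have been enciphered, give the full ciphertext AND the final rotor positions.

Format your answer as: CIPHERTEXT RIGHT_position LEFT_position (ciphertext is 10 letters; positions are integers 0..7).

Answer: HADFBBCBCF 2 1

Derivation:
Char 1 ('A'): step: R->1, L=0; A->plug->A->R->A->L->F->refl->D->L'->C->R'->H->plug->H
Char 2 ('B'): step: R->2, L=0; B->plug->E->R->F->L->B->refl->G->L'->E->R'->A->plug->A
Char 3 ('C'): step: R->3, L=0; C->plug->D->R->E->L->G->refl->B->L'->F->R'->C->plug->D
Char 4 ('E'): step: R->4, L=0; E->plug->B->R->E->L->G->refl->B->L'->F->R'->F->plug->F
Char 5 ('H'): step: R->5, L=0; H->plug->H->R->F->L->B->refl->G->L'->E->R'->E->plug->B
Char 6 ('H'): step: R->6, L=0; H->plug->H->R->C->L->D->refl->F->L'->A->R'->E->plug->B
Char 7 ('G'): step: R->7, L=0; G->plug->G->R->B->L->A->refl->C->L'->H->R'->D->plug->C
Char 8 ('D'): step: R->0, L->1 (L advanced); D->plug->C->R->G->L->B->refl->G->L'->C->R'->E->plug->B
Char 9 ('G'): step: R->1, L=1; G->plug->G->R->E->L->A->refl->C->L'->B->R'->D->plug->C
Char 10 ('B'): step: R->2, L=1; B->plug->E->R->F->L->D->refl->F->L'->D->R'->F->plug->F
Final: ciphertext=HADFBBCBCF, RIGHT=2, LEFT=1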